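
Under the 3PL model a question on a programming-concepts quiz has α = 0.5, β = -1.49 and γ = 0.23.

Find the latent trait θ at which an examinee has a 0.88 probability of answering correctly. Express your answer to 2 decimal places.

P(θ) = γ + (1 − γ) · 1 / (1 + exp(−α(θ − β)))
Remove guessing floor: (0.88 − 0.23)/(1 − 0.23) = 0.8442
logit = ln(0.8442/0.1558) = 1.6895
θ = β + logit/(α) = -1.49 + 1.6895/0.5000 = 1.8890

1.89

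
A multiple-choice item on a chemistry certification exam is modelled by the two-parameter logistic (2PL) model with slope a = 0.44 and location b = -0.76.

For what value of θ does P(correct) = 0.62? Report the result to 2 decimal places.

0.35

P(θ) = 1 / (1 + exp(−a(θ − b)))
logit = ln(0.6200/0.3800) = 0.4895
θ = b + logit/(a) = -0.76 + 0.4895/0.4400 = 0.3526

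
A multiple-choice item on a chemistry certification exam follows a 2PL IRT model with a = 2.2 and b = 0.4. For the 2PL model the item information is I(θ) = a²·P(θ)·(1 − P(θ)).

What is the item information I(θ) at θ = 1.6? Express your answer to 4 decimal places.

P = 1/(1+e^{-2.6400}) = 0.9334
P(1−P) = 0.9334 × 0.0666 = 0.0622
I = a² × P(1−P) = 2.2² × 0.0622 = 0.30091

0.3009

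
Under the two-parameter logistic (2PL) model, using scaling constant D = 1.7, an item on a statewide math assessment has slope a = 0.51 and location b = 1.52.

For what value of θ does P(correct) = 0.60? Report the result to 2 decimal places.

1.99

P(θ) = 1 / (1 + exp(−D·a(θ − b)))
logit = ln(0.6000/0.4000) = 0.4055
θ = b + logit/(1.7·a) = 1.52 + 0.4055/0.8670 = 1.9877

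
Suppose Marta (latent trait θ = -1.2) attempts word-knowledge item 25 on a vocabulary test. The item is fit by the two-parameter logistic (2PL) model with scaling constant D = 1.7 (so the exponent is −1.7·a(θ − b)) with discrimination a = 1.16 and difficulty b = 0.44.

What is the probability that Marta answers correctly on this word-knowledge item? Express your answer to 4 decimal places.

0.0379

P(θ) = 1 / (1 + exp(−D·a(θ − b)))
Exponent: 1.7 × 1.16 × (-1.2 − 0.44) = -3.2341
1/(1 + e^{3.2341}) = 0.0379
P = 0.0379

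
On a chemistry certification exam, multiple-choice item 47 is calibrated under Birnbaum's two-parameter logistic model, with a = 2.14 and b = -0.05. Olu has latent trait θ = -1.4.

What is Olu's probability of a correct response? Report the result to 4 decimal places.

0.0527

P(θ) = 1 / (1 + exp(−a(θ − b)))
Exponent: 2.14 × (-1.4 − (-0.05)) = -2.8890
1/(1 + e^{2.8890}) = 0.0527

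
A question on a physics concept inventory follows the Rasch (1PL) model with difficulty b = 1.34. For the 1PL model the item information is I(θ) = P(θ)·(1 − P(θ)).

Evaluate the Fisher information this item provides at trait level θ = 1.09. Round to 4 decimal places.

0.2461

P = 1/(1+e^{0.2500}) = 0.4378
P(1−P) = 0.4378 × 0.5622 = 0.2461
I = P(1−P) = 0.24613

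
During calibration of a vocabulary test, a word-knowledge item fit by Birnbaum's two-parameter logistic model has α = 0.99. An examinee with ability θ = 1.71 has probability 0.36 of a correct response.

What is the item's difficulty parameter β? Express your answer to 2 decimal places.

P(θ) = 1 / (1 + exp(−α(θ − β)))
logit(0.36) = ln(0.36/0.64) = -0.5754
β = θ − logit/(α) = 1.71 − (-0.5754)/0.9900 = 2.2912

2.29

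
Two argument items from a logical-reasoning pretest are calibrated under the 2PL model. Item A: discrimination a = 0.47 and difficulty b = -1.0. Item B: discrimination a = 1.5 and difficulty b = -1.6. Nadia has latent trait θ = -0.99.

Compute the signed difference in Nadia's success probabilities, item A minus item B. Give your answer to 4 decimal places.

P(θ) = 1 / (1 + exp(−a(θ − b)))
P_A = 0.5012
P_B = 0.7140
P_A − P_B = -0.2128

-0.2128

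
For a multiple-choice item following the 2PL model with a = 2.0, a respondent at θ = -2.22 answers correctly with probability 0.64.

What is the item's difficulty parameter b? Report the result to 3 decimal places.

P(θ) = 1 / (1 + exp(−a(θ − b)))
logit(0.64) = ln(0.64/0.36) = 0.5754
b = θ − logit/(a) = -2.22 − 0.5754/2.0000 = -2.5077

-2.508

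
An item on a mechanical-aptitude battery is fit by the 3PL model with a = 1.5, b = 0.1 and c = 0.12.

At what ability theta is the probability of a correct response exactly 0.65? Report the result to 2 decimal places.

0.38

P(theta) = c + (1 − c) · 1 / (1 + exp(−a(theta − b)))
Remove guessing floor: (0.65 − 0.12)/(1 − 0.12) = 0.6023
logit = ln(0.6023/0.3977) = 0.4149
theta = b + logit/(a) = 0.1 + 0.4149/1.5000 = 0.3766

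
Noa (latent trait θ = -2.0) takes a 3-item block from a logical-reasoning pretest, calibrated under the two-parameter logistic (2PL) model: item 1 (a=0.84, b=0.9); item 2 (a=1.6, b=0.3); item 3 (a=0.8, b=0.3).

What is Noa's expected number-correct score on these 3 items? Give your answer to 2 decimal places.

0.24

P(θ) = 1 / (1 + exp(−a(θ − b)))
P_1 = 1/(1+e^{2.4360}) = 0.0805
P_2 = 1/(1+e^{3.6800}) = 0.0246
P_3 = 1/(1+e^{1.8400}) = 0.1371
E[score] = 0.0805 + 0.0246 + 0.1371 = 0.2421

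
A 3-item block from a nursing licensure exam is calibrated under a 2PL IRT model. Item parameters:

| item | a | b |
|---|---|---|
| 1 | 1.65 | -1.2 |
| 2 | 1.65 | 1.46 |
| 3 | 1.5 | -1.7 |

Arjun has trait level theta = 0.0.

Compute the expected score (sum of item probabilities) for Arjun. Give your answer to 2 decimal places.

P(theta) = 1 / (1 + exp(−a(theta − b)))
P_1 = 1/(1+e^{-1.9800}) = 0.8787
P_2 = 1/(1+e^{2.4090}) = 0.0825
P_3 = 1/(1+e^{-2.5500}) = 0.9276
E[score] = 0.8787 + 0.0825 + 0.9276 = 1.8887

1.89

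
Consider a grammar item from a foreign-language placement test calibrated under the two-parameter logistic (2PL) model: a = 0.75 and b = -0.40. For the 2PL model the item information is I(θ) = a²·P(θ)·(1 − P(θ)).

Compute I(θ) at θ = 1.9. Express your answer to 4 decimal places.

P = 1/(1+e^{-1.7250}) = 0.8488
P(1−P) = 0.8488 × 0.1512 = 0.1284
I = a² × P(1−P) = 0.75² × 0.1284 = 0.07220

0.0722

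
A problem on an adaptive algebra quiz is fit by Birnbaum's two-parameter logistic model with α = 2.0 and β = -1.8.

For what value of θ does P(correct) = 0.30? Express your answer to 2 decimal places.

-2.22

P(θ) = 1 / (1 + exp(−α(θ − β)))
logit = ln(0.3000/0.7000) = -0.8473
θ = β + logit/(α) = -1.8 + (-0.8473)/2.0000 = -2.2236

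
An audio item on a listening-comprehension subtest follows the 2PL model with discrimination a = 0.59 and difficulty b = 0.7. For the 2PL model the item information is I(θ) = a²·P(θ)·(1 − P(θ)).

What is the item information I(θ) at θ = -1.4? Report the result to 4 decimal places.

P = 1/(1+e^{1.2390}) = 0.2246
P(1−P) = 0.2246 × 0.7754 = 0.1742
I = a² × P(1−P) = 0.59² × 0.1742 = 0.06063

0.0606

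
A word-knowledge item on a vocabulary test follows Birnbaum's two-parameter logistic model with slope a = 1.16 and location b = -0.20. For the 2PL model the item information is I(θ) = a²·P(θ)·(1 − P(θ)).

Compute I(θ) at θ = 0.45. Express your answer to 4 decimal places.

0.2928

P = 1/(1+e^{-0.7540}) = 0.6800
P(1−P) = 0.6800 × 0.3200 = 0.2176
I = a² × P(1−P) = 1.16² × 0.2176 = 0.29278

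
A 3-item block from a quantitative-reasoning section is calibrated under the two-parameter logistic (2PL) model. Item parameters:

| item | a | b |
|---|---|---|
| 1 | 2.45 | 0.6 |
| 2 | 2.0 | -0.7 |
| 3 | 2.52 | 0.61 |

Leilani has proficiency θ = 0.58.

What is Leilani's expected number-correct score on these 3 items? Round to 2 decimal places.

P(θ) = 1 / (1 + exp(−a(θ − b)))
P_1 = 1/(1+e^{0.0490}) = 0.4878
P_2 = 1/(1+e^{-2.5600}) = 0.9282
P_3 = 1/(1+e^{0.0756}) = 0.4811
E[score] = 0.4878 + 0.9282 + 0.4811 = 1.8971

1.90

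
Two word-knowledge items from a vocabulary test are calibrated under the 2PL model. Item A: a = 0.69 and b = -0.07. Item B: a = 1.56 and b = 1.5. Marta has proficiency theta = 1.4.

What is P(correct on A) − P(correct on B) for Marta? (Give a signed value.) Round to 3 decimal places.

0.273

P(theta) = 1 / (1 + exp(−a(theta − b)))
P_A = 0.7339
P_B = 0.4611
P_A − P_B = 0.2728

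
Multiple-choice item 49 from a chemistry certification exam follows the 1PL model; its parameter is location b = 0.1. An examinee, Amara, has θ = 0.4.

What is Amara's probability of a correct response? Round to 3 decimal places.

P(θ) = 1 / (1 + exp(−(θ − b)))
Exponent: (0.4 − 0.1) = 0.3000
1/(1 + e^{-0.3000}) = 0.5744
P = 0.5744

0.574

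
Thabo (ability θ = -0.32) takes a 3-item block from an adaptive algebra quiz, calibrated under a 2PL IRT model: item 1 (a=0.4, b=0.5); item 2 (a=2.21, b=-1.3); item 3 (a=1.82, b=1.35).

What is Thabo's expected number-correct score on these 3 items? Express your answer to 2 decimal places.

P(θ) = 1 / (1 + exp(−a(θ − b)))
P_1 = 1/(1+e^{0.3280}) = 0.4187
P_2 = 1/(1+e^{-2.1658}) = 0.8971
P_3 = 1/(1+e^{3.0394}) = 0.0457
E[score] = 0.4187 + 0.8971 + 0.0457 = 1.3615

1.36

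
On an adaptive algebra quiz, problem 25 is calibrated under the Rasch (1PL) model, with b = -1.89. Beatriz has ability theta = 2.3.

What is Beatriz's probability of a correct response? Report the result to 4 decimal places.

P(theta) = 1 / (1 + exp(−(theta − b)))
Exponent: (2.3 − (-1.89)) = 4.1900
1/(1 + e^{-4.1900}) = 0.9851
P = 0.9851

0.9851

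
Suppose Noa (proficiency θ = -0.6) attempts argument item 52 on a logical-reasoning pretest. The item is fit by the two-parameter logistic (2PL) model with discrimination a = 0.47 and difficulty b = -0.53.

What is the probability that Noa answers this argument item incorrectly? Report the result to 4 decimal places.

0.5082

P(θ) = 1 / (1 + exp(−a(θ − b)))
Exponent: 0.47 × (-0.6 − (-0.53)) = -0.0329
1/(1 + e^{0.0329}) = 0.4918
P(incorrect) = 1 − 0.4918 = 0.5082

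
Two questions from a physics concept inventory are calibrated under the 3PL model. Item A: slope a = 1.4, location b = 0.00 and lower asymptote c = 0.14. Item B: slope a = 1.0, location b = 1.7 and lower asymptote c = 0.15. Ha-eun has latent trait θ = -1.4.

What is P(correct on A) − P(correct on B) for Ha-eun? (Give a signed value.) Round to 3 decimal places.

0.060

P(θ) = c + (1 − c) · 1 / (1 + exp(−a(θ − b)))
P_A = 0.2462
P_B = 0.1866
P_A − P_B = 0.0595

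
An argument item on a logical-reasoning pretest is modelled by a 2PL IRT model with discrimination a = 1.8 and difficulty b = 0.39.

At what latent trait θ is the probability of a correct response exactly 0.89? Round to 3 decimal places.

1.552

P(θ) = 1 / (1 + exp(−a(θ − b)))
logit = ln(0.8900/0.1100) = 2.0907
θ = b + logit/(a) = 0.39 + 2.0907/1.8000 = 1.5515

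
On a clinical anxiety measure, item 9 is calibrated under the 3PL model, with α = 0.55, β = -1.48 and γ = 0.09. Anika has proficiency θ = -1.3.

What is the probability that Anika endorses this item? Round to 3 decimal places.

P(θ) = γ + (1 − γ) · 1 / (1 + exp(−α(θ − β)))
Exponent: 0.55 × (-1.3 − (-1.48)) = 0.0990
1/(1 + e^{-0.0990}) = 0.5247
P = 0.09 + 0.91 × 0.5247 = 0.5675

0.568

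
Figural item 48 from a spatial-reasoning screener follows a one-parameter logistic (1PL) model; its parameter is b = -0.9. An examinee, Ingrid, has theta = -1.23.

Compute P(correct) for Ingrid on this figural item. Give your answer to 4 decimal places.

P(theta) = 1 / (1 + exp(−(theta − b)))
Exponent: (-1.23 − (-0.9)) = -0.3300
1/(1 + e^{0.3300}) = 0.4182
P = 0.4182

0.4182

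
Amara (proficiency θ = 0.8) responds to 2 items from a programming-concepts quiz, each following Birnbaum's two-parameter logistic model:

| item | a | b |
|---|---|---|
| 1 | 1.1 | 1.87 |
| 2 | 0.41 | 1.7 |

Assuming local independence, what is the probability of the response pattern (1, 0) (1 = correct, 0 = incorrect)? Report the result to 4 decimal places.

0.1393

P(θ) = 1 / (1 + exp(−a(θ − b)))
P_1 = 1/(1+e^{1.1770}) = 0.2356
P_2 = 1/(1+e^{0.3690}) = 0.4088
L = P_1 × (1−P_2) = 0.2356 × 0.5912 = 0.13929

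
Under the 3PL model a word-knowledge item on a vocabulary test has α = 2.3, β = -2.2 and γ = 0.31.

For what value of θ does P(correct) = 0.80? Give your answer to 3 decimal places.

-1.810

P(θ) = γ + (1 − γ) · 1 / (1 + exp(−α(θ − β)))
Remove guessing floor: (0.80 − 0.31)/(1 − 0.31) = 0.7101
logit = ln(0.7101/0.2899) = 0.8961
θ = β + logit/(α) = -2.2 + 0.8961/2.3000 = -1.8104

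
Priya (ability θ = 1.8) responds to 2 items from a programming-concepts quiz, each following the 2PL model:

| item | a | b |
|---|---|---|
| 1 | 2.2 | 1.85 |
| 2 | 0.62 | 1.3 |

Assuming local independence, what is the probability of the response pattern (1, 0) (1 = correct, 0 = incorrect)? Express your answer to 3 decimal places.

P(θ) = 1 / (1 + exp(−a(θ − b)))
P_1 = 1/(1+e^{0.1100}) = 0.4725
P_2 = 1/(1+e^{-0.3100}) = 0.5769
L = P_1 × (1−P_2) = 0.4725 × 0.4231 = 0.19993

0.200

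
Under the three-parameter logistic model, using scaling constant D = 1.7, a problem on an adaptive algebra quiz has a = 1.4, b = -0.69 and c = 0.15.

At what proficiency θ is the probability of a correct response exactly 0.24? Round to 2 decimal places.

P(θ) = c + (1 − c) · 1 / (1 + exp(−D·a(θ − b)))
Remove guessing floor: (0.24 − 0.15)/(1 − 0.15) = 0.1059
logit = ln(0.1059/0.8941) = -2.1335
θ = b + logit/(1.7·a) = -0.69 + (-2.1335)/2.3800 = -1.5864

-1.59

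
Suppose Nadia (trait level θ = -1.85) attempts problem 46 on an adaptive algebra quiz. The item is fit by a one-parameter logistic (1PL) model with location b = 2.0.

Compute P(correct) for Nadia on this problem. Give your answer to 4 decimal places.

P(θ) = 1 / (1 + exp(−(θ − b)))
Exponent: (-1.85 − 2.0) = -3.8500
1/(1 + e^{3.8500}) = 0.0208
P = 0.0208

0.0208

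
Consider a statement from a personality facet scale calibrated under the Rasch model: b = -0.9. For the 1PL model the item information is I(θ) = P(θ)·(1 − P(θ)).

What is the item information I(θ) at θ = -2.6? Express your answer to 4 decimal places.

P = 1/(1+e^{1.7000}) = 0.1545
P(1−P) = 0.1545 × 0.8455 = 0.1306
I = P(1−P) = 0.13061

0.1306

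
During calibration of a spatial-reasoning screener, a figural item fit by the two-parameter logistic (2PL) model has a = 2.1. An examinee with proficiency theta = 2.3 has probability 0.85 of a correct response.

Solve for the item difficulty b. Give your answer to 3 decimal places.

P(theta) = 1 / (1 + exp(−a(theta − b)))
logit(0.85) = ln(0.85/0.15) = 1.7346
b = theta − logit/(a) = 2.3 − 1.7346/2.1000 = 1.4740

1.474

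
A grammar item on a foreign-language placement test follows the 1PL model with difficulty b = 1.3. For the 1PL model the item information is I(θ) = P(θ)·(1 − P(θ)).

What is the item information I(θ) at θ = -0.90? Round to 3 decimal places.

0.090

P = 1/(1+e^{2.2000}) = 0.0998
P(1−P) = 0.0998 × 0.9002 = 0.0898
I = P(1−P) = 0.08980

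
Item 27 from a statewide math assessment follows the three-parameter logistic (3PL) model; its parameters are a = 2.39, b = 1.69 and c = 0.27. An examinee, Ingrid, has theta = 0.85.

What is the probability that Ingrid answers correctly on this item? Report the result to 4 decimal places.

P(theta) = c + (1 − c) · 1 / (1 + exp(−a(theta − b)))
Exponent: 2.39 × (0.85 − 1.69) = -2.0076
1/(1 + e^{2.0076}) = 0.1184
P = 0.27 + 0.73 × 0.1184 = 0.3564

0.3564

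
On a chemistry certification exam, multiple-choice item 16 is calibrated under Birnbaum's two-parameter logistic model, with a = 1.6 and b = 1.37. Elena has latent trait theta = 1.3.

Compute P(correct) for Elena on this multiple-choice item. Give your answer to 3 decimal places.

0.472

P(theta) = 1 / (1 + exp(−a(theta − b)))
Exponent: 1.6 × (1.3 − 1.37) = -0.1120
1/(1 + e^{0.1120}) = 0.4720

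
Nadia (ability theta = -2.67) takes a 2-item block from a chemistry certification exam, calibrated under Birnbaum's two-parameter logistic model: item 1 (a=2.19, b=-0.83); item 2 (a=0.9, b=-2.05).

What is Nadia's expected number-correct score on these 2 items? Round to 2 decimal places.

P(theta) = 1 / (1 + exp(−a(theta − b)))
P_1 = 1/(1+e^{4.0296}) = 0.0175
P_2 = 1/(1+e^{0.5580}) = 0.3640
E[score] = 0.0175 + 0.3640 = 0.3815

0.38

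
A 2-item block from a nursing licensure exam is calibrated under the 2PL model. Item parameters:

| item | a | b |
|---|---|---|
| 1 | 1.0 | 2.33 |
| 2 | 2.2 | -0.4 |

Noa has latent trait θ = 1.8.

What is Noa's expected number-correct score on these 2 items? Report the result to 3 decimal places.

1.363

P(θ) = 1 / (1 + exp(−a(θ − b)))
P_1 = 1/(1+e^{0.5300}) = 0.3705
P_2 = 1/(1+e^{-4.8400}) = 0.9922
E[score] = 0.3705 + 0.9922 = 1.3627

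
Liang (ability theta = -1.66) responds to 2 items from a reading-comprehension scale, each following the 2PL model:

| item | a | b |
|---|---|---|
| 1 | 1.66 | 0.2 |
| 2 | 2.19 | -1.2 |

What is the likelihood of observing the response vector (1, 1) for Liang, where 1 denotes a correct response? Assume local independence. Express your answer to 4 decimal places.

P(theta) = 1 / (1 + exp(−a(theta − b)))
P_1 = 1/(1+e^{3.0876}) = 0.0436
P_2 = 1/(1+e^{1.0074}) = 0.2675
L = P_1 × P_2 = 0.0436 × 0.2675 = 0.01167

0.0117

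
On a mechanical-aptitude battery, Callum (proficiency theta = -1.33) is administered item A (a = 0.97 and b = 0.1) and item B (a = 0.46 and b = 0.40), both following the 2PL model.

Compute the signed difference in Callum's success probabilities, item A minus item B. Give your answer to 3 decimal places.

-0.111

P(theta) = 1 / (1 + exp(−a(theta − b)))
P_A = 0.1999
P_B = 0.3109
P_A − P_B = -0.1111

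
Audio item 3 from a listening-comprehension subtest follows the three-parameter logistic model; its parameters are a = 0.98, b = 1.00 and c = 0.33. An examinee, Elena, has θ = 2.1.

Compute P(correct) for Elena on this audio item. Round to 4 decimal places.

P(θ) = c + (1 − c) · 1 / (1 + exp(−a(θ − b)))
Exponent: 0.98 × (2.1 − 1.00) = 1.0780
1/(1 + e^{-1.0780}) = 0.7461
P = 0.33 + 0.67 × 0.7461 = 0.8299

0.8299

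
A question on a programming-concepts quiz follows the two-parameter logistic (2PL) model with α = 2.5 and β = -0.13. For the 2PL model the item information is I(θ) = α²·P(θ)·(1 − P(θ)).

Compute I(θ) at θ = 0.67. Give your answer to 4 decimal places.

P = 1/(1+e^{-2.0000}) = 0.8808
P(1−P) = 0.8808 × 0.1192 = 0.1050
I = α² × P(1−P) = 2.5² × 0.1050 = 0.65621

0.6562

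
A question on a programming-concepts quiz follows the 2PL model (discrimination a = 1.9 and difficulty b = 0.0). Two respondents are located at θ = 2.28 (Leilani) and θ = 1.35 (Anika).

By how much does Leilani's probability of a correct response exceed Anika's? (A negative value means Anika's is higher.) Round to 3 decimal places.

P(θ) = 1 / (1 + exp(−a(θ − b)))
P(Leilani) = 0.9870  [exponent 4.3320]
P(Anika) = 0.9286  [exponent 2.5650]
Difference = 0.9870 − 0.9286 = 0.0585

0.058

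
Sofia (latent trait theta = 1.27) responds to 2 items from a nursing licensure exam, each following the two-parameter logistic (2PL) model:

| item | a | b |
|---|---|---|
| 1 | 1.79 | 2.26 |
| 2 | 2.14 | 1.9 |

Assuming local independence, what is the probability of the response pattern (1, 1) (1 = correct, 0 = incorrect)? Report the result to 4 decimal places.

0.0300

P(theta) = 1 / (1 + exp(−a(theta − b)))
P_1 = 1/(1+e^{1.7721}) = 0.1453
P_2 = 1/(1+e^{1.3482}) = 0.2062
L = P_1 × P_2 = 0.1453 × 0.2062 = 0.02995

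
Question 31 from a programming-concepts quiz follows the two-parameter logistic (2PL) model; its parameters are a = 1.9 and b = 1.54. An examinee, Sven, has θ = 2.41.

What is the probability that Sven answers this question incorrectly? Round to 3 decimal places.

0.161

P(θ) = 1 / (1 + exp(−a(θ − b)))
Exponent: 1.9 × (2.41 − 1.54) = 1.6530
1/(1 + e^{-1.6530}) = 0.8393
P(incorrect) = 1 − 0.8393 = 0.1607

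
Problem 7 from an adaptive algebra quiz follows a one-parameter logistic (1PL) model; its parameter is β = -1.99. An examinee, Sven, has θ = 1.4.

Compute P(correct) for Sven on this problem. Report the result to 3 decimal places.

P(θ) = 1 / (1 + exp(−(θ − β)))
Exponent: (1.4 − (-1.99)) = 3.3900
1/(1 + e^{-3.3900}) = 0.9674
P = 0.9674

0.967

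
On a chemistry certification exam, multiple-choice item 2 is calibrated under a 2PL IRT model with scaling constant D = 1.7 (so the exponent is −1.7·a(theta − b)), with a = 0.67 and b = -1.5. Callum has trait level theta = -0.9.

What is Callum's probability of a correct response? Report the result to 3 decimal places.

0.664

P(theta) = 1 / (1 + exp(−D·a(theta − b)))
Exponent: 1.7 × 0.67 × (-0.9 − (-1.5)) = 0.6834
1/(1 + e^{-0.6834}) = 0.6645
P = 0.6645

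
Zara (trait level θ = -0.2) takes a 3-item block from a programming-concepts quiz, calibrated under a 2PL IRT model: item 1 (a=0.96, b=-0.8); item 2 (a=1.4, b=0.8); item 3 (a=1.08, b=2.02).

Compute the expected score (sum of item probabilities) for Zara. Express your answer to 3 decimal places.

0.921

P(θ) = 1 / (1 + exp(−a(θ − b)))
P_1 = 1/(1+e^{-0.5760}) = 0.6401
P_2 = 1/(1+e^{1.4000}) = 0.1978
P_3 = 1/(1+e^{2.3976}) = 0.0834
E[score] = 0.6401 + 0.1978 + 0.0834 = 0.9213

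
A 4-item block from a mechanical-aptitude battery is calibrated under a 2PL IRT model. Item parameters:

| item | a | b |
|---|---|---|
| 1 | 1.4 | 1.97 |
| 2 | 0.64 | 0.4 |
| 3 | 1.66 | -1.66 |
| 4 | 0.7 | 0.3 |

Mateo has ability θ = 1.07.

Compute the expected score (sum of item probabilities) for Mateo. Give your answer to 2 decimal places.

P(θ) = 1 / (1 + exp(−a(θ − b)))
P_1 = 1/(1+e^{1.2600}) = 0.2210
P_2 = 1/(1+e^{-0.4288}) = 0.6056
P_3 = 1/(1+e^{-4.5318}) = 0.9894
P_4 = 1/(1+e^{-0.5390}) = 0.6316
E[score] = 0.2210 + 0.6056 + 0.9894 + 0.6316 = 2.4475

2.45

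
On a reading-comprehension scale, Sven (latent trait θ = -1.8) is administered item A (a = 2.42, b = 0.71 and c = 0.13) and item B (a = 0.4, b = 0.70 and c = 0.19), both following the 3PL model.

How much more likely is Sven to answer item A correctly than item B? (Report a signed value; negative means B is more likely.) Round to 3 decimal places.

-0.276

P(θ) = c + (1 − c) · 1 / (1 + exp(−a(θ − b)))
P_A = 0.1320
P_B = 0.4078
P_A − P_B = -0.2758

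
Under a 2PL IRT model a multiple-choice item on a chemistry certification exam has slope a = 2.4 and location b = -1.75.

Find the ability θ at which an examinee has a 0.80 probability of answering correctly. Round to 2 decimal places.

-1.17

P(θ) = 1 / (1 + exp(−a(θ − b)))
logit = ln(0.8000/0.2000) = 1.3863
θ = b + logit/(a) = -1.75 + 1.3863/2.4000 = -1.1724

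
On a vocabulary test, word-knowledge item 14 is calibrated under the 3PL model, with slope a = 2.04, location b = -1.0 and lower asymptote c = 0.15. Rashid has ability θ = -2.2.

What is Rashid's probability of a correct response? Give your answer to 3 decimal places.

0.218

P(θ) = c + (1 − c) · 1 / (1 + exp(−a(θ − b)))
Exponent: 2.04 × (-2.2 − (-1.0)) = -2.4480
1/(1 + e^{2.4480}) = 0.0796
P = 0.15 + 0.85 × 0.0796 = 0.2176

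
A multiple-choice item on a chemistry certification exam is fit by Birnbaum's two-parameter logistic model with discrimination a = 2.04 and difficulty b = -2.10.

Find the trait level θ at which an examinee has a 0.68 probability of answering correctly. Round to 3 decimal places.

-1.731

P(θ) = 1 / (1 + exp(−a(θ − b)))
logit = ln(0.6800/0.3200) = 0.7538
θ = b + logit/(a) = -2.10 + 0.7538/2.0400 = -1.7305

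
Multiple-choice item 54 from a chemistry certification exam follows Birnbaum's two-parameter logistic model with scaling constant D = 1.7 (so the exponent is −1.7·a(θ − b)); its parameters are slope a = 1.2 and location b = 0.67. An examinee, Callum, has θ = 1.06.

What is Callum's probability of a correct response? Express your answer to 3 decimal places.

0.689

P(θ) = 1 / (1 + exp(−D·a(θ − b)))
Exponent: 1.7 × 1.2 × (1.06 − 0.67) = 0.7956
1/(1 + e^{-0.7956}) = 0.6890
P = 0.6890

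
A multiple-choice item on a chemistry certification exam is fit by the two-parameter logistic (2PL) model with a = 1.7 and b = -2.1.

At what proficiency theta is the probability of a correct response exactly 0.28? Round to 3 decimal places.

P(theta) = 1 / (1 + exp(−a(theta − b)))
logit = ln(0.2800/0.7200) = -0.9445
theta = b + logit/(a) = -2.1 + (-0.9445)/1.7000 = -2.6556

-2.656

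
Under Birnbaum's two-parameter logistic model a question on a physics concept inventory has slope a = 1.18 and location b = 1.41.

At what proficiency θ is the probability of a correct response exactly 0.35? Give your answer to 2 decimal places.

P(θ) = 1 / (1 + exp(−a(θ − b)))
logit = ln(0.3500/0.6500) = -0.6190
θ = b + logit/(a) = 1.41 + (-0.6190)/1.1800 = 0.8854

0.89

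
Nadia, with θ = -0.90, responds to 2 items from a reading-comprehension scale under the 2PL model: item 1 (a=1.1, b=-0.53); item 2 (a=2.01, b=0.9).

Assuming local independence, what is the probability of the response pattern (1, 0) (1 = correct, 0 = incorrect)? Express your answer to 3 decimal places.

P(θ) = 1 / (1 + exp(−a(θ − b)))
P_1 = 1/(1+e^{0.4070}) = 0.3996
P_2 = 1/(1+e^{3.6180}) = 0.0261
L = P_1 × (1−P_2) = 0.3996 × 0.9739 = 0.38919

0.389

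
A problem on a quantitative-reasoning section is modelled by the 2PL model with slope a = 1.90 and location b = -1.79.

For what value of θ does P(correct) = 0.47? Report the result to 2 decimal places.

-1.85

P(θ) = 1 / (1 + exp(−a(θ − b)))
logit = ln(0.4700/0.5300) = -0.1201
θ = b + logit/(a) = -1.79 + (-0.1201)/1.9000 = -1.8532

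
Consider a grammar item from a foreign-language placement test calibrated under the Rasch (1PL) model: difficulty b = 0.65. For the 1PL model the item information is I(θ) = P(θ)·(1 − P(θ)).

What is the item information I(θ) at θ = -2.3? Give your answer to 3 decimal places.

P = 1/(1+e^{2.9500}) = 0.0497
P(1−P) = 0.0497 × 0.9503 = 0.0473
I = P(1−P) = 0.04726

0.047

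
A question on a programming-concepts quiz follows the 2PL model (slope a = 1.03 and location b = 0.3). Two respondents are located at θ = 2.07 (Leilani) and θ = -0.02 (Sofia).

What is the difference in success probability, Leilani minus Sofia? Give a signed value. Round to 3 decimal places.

0.443

P(θ) = 1 / (1 + exp(−a(θ − b)))
P(Leilani) = 0.8609  [exponent 1.8231]
P(Sofia) = 0.4183  [exponent -0.3296]
Difference = 0.8609 − 0.4183 = 0.4426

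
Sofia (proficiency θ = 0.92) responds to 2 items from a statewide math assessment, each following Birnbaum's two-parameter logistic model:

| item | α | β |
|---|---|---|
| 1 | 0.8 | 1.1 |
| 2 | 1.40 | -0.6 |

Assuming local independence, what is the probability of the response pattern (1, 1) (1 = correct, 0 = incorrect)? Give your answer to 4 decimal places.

P(θ) = 1 / (1 + exp(−α(θ − β)))
P_1 = 1/(1+e^{0.1440}) = 0.4641
P_2 = 1/(1+e^{-2.1280}) = 0.8936
L = P_1 × P_2 = 0.4641 × 0.8936 = 0.41468

0.4147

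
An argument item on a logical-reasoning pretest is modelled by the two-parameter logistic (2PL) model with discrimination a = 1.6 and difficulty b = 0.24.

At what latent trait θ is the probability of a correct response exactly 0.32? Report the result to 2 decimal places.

-0.23

P(θ) = 1 / (1 + exp(−a(θ − b)))
logit = ln(0.3200/0.6800) = -0.7538
θ = b + logit/(a) = 0.24 + (-0.7538)/1.6000 = -0.2311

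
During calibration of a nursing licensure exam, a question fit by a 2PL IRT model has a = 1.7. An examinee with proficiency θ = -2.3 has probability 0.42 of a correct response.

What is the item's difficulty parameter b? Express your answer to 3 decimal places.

P(θ) = 1 / (1 + exp(−a(θ − b)))
logit(0.42) = ln(0.42/0.58) = -0.3228
b = θ − logit/(a) = -2.3 − (-0.3228)/1.7000 = -2.1101

-2.110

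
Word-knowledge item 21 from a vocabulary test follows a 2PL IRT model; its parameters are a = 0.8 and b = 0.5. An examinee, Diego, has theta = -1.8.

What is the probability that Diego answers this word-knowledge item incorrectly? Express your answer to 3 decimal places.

0.863

P(theta) = 1 / (1 + exp(−a(theta − b)))
Exponent: 0.8 × (-1.8 − 0.5) = -1.8400
1/(1 + e^{1.8400}) = 0.1371
P(incorrect) = 1 − 0.1371 = 0.8629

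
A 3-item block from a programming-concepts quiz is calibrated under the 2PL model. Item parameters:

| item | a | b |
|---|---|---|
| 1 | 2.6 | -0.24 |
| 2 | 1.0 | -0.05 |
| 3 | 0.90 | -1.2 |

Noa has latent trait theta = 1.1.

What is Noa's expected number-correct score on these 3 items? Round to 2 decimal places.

P(theta) = 1 / (1 + exp(−a(theta − b)))
P_1 = 1/(1+e^{-3.4840}) = 0.9702
P_2 = 1/(1+e^{-1.1500}) = 0.7595
P_3 = 1/(1+e^{-2.0700}) = 0.8880
E[score] = 0.9702 + 0.7595 + 0.8880 = 2.6177

2.62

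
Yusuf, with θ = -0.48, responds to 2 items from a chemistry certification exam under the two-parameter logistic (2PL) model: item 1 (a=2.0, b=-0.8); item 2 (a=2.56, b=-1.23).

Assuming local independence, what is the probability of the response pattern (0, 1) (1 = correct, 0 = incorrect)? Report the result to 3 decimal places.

P(θ) = 1 / (1 + exp(−a(θ − b)))
P_1 = 1/(1+e^{-0.6400}) = 0.6548
P_2 = 1/(1+e^{-1.9200}) = 0.8721
L = (1−P_1) × P_2 = 0.3452 × 0.8721 = 0.30110

0.301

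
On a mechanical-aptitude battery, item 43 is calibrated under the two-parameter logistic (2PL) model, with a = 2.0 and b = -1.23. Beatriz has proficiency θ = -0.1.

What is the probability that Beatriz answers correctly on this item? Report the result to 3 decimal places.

0.906

P(θ) = 1 / (1 + exp(−a(θ − b)))
Exponent: 2.0 × (-0.1 − (-1.23)) = 2.2600
1/(1 + e^{-2.2600}) = 0.9055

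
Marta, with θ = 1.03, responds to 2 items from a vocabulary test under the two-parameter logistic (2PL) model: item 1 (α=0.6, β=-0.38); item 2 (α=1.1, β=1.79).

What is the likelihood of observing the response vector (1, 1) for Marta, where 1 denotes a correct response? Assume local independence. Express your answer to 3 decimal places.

P(θ) = 1 / (1 + exp(−α(θ − β)))
P_1 = 1/(1+e^{-0.8460}) = 0.6997
P_2 = 1/(1+e^{0.8360}) = 0.3024
L = P_1 × P_2 = 0.6997 × 0.3024 = 0.21158

0.212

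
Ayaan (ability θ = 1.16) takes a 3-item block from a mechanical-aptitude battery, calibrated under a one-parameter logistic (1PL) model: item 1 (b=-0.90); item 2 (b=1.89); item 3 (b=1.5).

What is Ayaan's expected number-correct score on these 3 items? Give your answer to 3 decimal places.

1.628

P(θ) = 1 / (1 + exp(−(θ − b)))
P_1 = 1/(1+e^{-2.0600}) = 0.8870
P_2 = 1/(1+e^{0.7300}) = 0.3252
P_3 = 1/(1+e^{0.3400}) = 0.4158
E[score] = 0.8870 + 0.3252 + 0.4158 = 1.6280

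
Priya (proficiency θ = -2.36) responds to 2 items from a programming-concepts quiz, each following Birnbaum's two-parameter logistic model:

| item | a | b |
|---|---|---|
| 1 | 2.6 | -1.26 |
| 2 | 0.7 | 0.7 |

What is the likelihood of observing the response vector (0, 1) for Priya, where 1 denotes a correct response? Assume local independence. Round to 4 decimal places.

P(θ) = 1 / (1 + exp(−a(θ − b)))
P_1 = 1/(1+e^{2.8600}) = 0.0542
P_2 = 1/(1+e^{2.1420}) = 0.1051
L = (1−P_1) × P_2 = 0.9458 × 0.1051 = 0.09939

0.0994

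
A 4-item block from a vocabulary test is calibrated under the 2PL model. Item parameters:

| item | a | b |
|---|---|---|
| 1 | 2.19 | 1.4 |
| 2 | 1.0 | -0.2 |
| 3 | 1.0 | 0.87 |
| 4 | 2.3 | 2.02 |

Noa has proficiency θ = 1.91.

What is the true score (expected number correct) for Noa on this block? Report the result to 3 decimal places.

P(θ) = 1 / (1 + exp(−a(θ − b)))
P_1 = 1/(1+e^{-1.1169}) = 0.7534
P_2 = 1/(1+e^{-2.1100}) = 0.8919
P_3 = 1/(1+e^{-1.0400}) = 0.7389
P_4 = 1/(1+e^{0.2530}) = 0.4371
E[score] = 0.7534 + 0.8919 + 0.7389 + 0.4371 = 2.8212

2.821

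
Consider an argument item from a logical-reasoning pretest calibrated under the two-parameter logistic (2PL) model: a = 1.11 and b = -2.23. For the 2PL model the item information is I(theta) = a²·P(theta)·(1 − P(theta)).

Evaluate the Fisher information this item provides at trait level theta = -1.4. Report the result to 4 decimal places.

0.2509

P = 1/(1+e^{-0.9213}) = 0.7153
P(1−P) = 0.7153 × 0.2847 = 0.2036
I = a² × P(1−P) = 1.11² × 0.2036 = 0.25091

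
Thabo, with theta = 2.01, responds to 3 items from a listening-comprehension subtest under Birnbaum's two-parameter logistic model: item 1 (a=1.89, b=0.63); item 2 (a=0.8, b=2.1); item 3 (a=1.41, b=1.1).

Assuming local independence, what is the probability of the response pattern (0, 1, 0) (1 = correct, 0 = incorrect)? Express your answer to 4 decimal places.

P(theta) = 1 / (1 + exp(−a(theta − b)))
P_1 = 1/(1+e^{-2.6082}) = 0.9314
P_2 = 1/(1+e^{0.0720}) = 0.4820
P_3 = 1/(1+e^{-1.2831}) = 0.7830
L = (1−P_1) × P_2 × (1−P_3) = 0.0686 × 0.4820 × 0.2170 = 0.00718

0.0072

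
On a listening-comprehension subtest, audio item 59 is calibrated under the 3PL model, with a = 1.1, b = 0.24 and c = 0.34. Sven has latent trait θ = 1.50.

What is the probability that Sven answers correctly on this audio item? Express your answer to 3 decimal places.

0.868

P(θ) = c + (1 − c) · 1 / (1 + exp(−a(θ − b)))
Exponent: 1.1 × (1.50 − 0.24) = 1.3860
1/(1 + e^{-1.3860}) = 0.8000
P = 0.34 + 0.66 × 0.8000 = 0.8680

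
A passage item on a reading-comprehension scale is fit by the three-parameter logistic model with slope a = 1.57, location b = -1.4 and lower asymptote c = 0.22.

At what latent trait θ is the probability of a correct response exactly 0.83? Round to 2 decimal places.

-0.59

P(θ) = c + (1 − c) · 1 / (1 + exp(−a(θ − b)))
Remove guessing floor: (0.83 − 0.22)/(1 − 0.22) = 0.7821
logit = ln(0.7821/0.2179) = 1.2777
θ = b + logit/(a) = -1.4 + 1.2777/1.5700 = -0.5862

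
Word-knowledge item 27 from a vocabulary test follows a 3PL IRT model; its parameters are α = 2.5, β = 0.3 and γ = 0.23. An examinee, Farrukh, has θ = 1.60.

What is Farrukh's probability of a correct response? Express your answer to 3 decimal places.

0.971

P(θ) = γ + (1 − γ) · 1 / (1 + exp(−α(θ − β)))
Exponent: 2.5 × (1.60 − 0.3) = 3.2500
1/(1 + e^{-3.2500}) = 0.9627
P = 0.23 + 0.77 × 0.9627 = 0.9713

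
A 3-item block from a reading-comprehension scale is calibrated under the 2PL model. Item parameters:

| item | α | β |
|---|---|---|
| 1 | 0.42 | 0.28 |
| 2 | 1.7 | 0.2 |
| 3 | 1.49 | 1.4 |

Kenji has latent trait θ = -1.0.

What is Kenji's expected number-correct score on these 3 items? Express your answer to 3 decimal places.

P(θ) = 1 / (1 + exp(−α(θ − β)))
P_1 = 1/(1+e^{0.5376}) = 0.3687
P_2 = 1/(1+e^{2.0400}) = 0.1151
P_3 = 1/(1+e^{3.5760}) = 0.0272
E[score] = 0.3687 + 0.1151 + 0.0272 = 0.5110

0.511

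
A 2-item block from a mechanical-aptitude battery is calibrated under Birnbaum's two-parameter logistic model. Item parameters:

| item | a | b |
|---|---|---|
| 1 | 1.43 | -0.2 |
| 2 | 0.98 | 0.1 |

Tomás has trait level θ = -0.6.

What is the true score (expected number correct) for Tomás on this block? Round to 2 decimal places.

0.70

P(θ) = 1 / (1 + exp(−a(θ − b)))
P_1 = 1/(1+e^{0.5720}) = 0.3608
P_2 = 1/(1+e^{0.6860}) = 0.3349
E[score] = 0.3608 + 0.3349 = 0.6957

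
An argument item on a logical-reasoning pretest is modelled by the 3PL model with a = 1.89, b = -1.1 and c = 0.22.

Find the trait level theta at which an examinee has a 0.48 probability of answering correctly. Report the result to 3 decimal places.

P(theta) = c + (1 − c) · 1 / (1 + exp(−a(theta − b)))
Remove guessing floor: (0.48 − 0.22)/(1 − 0.22) = 0.3333
logit = ln(0.3333/0.6667) = -0.6931
theta = b + logit/(a) = -1.1 + (-0.6931)/1.8900 = -1.4667

-1.467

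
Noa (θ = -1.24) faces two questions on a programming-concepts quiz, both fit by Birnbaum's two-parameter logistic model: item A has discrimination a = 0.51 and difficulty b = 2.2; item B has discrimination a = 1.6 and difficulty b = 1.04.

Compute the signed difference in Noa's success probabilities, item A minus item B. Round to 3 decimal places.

0.122

P(θ) = 1 / (1 + exp(−a(θ − b)))
P_A = 0.1475
P_B = 0.0254
P_A − P_B = 0.1221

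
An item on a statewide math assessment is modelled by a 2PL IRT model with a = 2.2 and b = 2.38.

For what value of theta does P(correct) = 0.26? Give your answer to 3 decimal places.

P(theta) = 1 / (1 + exp(−a(theta − b)))
logit = ln(0.2600/0.7400) = -1.0460
theta = b + logit/(a) = 2.38 + (-1.0460)/2.2000 = 1.9046

1.905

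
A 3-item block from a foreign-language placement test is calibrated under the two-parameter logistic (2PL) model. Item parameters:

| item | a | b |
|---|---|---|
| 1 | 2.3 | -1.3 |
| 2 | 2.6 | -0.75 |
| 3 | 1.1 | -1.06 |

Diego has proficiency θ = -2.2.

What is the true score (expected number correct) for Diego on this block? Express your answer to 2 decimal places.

P(θ) = 1 / (1 + exp(−a(θ − b)))
P_1 = 1/(1+e^{2.0700}) = 0.1120
P_2 = 1/(1+e^{3.7700}) = 0.0225
P_3 = 1/(1+e^{1.2540}) = 0.2220
E[score] = 0.1120 + 0.0225 + 0.2220 = 0.3566

0.36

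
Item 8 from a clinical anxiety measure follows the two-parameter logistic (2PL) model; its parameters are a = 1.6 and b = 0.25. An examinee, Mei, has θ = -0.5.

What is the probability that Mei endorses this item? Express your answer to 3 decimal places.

P(θ) = 1 / (1 + exp(−a(θ − b)))
Exponent: 1.6 × (-0.5 − 0.25) = -1.2000
1/(1 + e^{1.2000}) = 0.2315

0.231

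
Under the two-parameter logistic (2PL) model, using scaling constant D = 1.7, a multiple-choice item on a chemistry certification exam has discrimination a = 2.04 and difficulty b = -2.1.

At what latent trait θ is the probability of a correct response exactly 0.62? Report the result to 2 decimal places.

-1.96

P(θ) = 1 / (1 + exp(−D·a(θ − b)))
logit = ln(0.6200/0.3800) = 0.4895
θ = b + logit/(1.7·a) = -2.1 + 0.4895/3.4680 = -1.9588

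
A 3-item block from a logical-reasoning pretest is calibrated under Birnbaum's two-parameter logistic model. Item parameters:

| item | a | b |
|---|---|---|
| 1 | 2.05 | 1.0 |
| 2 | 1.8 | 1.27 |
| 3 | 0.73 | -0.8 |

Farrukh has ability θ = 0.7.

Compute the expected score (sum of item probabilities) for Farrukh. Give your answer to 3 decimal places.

1.364

P(θ) = 1 / (1 + exp(−a(θ − b)))
P_1 = 1/(1+e^{0.6150}) = 0.3509
P_2 = 1/(1+e^{1.0260}) = 0.2639
P_3 = 1/(1+e^{-1.0950}) = 0.7493
E[score] = 0.3509 + 0.2639 + 0.7493 = 1.3641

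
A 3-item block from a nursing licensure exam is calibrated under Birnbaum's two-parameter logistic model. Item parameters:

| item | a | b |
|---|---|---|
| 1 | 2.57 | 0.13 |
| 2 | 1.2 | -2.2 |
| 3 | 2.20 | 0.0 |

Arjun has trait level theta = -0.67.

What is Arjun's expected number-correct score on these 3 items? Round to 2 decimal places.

1.16

P(theta) = 1 / (1 + exp(−a(theta − b)))
P_1 = 1/(1+e^{2.0560}) = 0.1134
P_2 = 1/(1+e^{-1.8360}) = 0.8625
P_3 = 1/(1+e^{1.4740}) = 0.1863
E[score] = 0.1134 + 0.8625 + 0.1863 = 1.1623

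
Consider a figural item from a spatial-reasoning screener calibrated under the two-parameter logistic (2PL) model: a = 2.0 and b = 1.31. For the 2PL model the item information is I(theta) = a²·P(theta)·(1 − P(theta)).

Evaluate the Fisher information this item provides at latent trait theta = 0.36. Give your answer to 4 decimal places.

0.4527

P = 1/(1+e^{1.9000}) = 0.1301
P(1−P) = 0.1301 × 0.8699 = 0.1132
I = a² × P(1−P) = 2.0² × 0.1132 = 0.45272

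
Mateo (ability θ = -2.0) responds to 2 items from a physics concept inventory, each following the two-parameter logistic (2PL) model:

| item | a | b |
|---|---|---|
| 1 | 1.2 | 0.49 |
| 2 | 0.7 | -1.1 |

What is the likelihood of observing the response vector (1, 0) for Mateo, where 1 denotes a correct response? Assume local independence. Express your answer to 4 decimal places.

P(θ) = 1 / (1 + exp(−a(θ − b)))
P_1 = 1/(1+e^{2.9880}) = 0.0480
P_2 = 1/(1+e^{0.6300}) = 0.3475
L = P_1 × (1−P_2) = 0.0480 × 0.6525 = 0.03130

0.0313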